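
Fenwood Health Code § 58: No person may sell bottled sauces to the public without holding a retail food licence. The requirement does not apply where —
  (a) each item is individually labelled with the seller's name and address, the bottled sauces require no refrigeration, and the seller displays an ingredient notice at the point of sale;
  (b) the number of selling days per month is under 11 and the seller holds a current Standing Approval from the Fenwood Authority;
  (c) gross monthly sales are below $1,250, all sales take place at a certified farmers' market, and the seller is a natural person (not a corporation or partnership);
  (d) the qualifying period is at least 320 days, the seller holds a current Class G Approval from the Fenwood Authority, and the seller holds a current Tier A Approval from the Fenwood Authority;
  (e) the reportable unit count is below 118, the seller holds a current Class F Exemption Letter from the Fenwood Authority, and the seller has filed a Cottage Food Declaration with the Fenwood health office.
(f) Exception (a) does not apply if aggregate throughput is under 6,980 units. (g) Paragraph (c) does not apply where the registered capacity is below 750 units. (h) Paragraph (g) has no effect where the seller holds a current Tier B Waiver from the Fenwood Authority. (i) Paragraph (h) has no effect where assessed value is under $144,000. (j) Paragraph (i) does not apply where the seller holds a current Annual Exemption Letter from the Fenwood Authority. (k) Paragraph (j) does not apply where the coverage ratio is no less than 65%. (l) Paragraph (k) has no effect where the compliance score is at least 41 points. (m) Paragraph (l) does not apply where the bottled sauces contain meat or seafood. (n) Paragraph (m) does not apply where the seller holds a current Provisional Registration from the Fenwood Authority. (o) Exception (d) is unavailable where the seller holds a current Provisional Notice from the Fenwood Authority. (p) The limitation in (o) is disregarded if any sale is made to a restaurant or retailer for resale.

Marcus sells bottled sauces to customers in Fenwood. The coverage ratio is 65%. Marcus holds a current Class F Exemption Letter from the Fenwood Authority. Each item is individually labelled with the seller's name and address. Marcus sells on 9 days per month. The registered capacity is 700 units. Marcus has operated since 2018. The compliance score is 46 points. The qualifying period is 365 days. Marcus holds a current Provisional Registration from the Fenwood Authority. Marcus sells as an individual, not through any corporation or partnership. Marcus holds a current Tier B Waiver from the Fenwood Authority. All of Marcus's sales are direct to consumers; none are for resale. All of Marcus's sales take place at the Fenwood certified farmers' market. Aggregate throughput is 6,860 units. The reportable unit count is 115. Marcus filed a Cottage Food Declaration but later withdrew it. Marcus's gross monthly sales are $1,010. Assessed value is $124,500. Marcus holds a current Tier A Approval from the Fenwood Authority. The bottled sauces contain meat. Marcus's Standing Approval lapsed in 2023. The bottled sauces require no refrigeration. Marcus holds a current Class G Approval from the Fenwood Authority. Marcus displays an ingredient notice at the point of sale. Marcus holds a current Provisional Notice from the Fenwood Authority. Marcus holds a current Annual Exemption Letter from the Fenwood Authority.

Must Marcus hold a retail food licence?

Exception (a): items are individually labelled; the bottled sauces are shelf-stable; an ingredient notice is displayed — every condition holds. Turning to paragraph (f): (f) operates — aggregate throughput is 6,860 units, under the 6,980 units limit. So (a) is unavailable.
Exception (b) does not apply: the Standing Approval is not current.
Exception (c): gross monthly sales are $1,010, below the $1,250 limit; all sales are at a certified farmers' market; the seller is a natural person — every condition holds. Applying paragraphs (g)–(n): (g) would limit (c) — the registered capacity is 700 units, below the 750 units limit — but (h) sets (g) aside: (h) operates against (g): a current Tier B Waiver is held. (i) would limit (h) — assessed value is $124,500, under the $144,000 limit — but (j) sets (i) aside: (j) operates against (i): a current Annual Exemption Letter is held. (k) would limit (j) — the coverage ratio is 65%, meeting the 65% threshold — but (l) sets (k) aside: (l) operates against (k): the compliance score is 46 points, meeting the 41 points threshold. (m) is triggered (the bottled sauces contain meat), but is itself disapplied by (n): (n) is triggered — a current Provisional Registration is held. (c) remains available.
Exception (d)'s conditions are all satisfied: the qualifying period is 365 days, meeting the 320 days threshold; a current Class G Approval is held; a current Tier A Approval is held. But applying paragraphs (o)–(p): (o) applies — a current Provisional Notice is held. (p), which would lift (o), does not operate here — no sales are for resale. Exception (d) does not apply.
Exception (e) fails — the Cottage Food Declaration was withdrawn.

No — exception (c) applies; Marcus is not required to hold a retail food licence.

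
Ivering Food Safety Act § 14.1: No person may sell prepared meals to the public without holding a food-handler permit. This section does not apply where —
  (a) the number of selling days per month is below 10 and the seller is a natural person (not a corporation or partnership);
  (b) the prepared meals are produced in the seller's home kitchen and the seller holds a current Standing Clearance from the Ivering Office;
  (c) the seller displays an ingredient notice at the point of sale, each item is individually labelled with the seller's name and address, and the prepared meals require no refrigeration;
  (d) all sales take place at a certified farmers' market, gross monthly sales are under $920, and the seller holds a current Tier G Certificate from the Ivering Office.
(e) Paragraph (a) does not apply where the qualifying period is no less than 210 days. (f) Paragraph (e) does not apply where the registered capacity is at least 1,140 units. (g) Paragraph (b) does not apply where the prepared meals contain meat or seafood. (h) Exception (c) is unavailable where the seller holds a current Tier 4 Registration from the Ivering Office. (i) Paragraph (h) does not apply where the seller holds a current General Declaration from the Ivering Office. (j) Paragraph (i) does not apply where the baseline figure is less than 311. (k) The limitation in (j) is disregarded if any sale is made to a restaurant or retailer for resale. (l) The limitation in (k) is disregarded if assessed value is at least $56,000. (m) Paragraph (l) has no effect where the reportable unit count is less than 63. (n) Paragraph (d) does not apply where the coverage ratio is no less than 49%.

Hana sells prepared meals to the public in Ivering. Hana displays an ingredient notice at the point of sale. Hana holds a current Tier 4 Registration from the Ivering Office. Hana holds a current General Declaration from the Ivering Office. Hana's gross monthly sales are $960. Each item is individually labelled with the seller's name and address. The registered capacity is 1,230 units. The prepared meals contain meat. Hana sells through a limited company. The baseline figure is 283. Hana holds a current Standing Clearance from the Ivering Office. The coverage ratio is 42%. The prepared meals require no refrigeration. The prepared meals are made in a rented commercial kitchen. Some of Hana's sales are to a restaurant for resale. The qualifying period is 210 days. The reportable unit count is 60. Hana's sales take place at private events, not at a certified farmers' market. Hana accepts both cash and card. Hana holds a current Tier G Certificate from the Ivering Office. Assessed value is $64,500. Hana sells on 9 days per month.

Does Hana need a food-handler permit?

No — exception (c) applies; Hana is not required to hold a food-handler permit.

Exception (a) does not apply: the seller operates through a limited company.
Exception (b) fails — the prepared meals are made in a commercial kitchen, not a home kitchen.
Exception (c) is satisfied on its face — an ingredient notice is displayed; items are individually labelled; the prepared meals are shelf-stable. As to paragraphs (h)–(m): (h) is triggered (a current Tier 4 Registration is held), but is overridden by (i): (i) is triggered — a current General Declaration is held. (j) is engaged (the baseline figure is 283, less than the 311 limit), but is set aside by (k): (k) applies — some sales are to a restaurant for resale. (l) would limit (k) — assessed value is $64,500, meeting the $56,000 threshold — but (m) sets (l) aside: (m) operates against (l): the reportable unit count is 60, less than the 63 limit. So (c) applies.
Exception (d) requires that all sales take place at a certified farmers' market; but sales are at private events, not a certified farmers' market, so (d) is unavailable.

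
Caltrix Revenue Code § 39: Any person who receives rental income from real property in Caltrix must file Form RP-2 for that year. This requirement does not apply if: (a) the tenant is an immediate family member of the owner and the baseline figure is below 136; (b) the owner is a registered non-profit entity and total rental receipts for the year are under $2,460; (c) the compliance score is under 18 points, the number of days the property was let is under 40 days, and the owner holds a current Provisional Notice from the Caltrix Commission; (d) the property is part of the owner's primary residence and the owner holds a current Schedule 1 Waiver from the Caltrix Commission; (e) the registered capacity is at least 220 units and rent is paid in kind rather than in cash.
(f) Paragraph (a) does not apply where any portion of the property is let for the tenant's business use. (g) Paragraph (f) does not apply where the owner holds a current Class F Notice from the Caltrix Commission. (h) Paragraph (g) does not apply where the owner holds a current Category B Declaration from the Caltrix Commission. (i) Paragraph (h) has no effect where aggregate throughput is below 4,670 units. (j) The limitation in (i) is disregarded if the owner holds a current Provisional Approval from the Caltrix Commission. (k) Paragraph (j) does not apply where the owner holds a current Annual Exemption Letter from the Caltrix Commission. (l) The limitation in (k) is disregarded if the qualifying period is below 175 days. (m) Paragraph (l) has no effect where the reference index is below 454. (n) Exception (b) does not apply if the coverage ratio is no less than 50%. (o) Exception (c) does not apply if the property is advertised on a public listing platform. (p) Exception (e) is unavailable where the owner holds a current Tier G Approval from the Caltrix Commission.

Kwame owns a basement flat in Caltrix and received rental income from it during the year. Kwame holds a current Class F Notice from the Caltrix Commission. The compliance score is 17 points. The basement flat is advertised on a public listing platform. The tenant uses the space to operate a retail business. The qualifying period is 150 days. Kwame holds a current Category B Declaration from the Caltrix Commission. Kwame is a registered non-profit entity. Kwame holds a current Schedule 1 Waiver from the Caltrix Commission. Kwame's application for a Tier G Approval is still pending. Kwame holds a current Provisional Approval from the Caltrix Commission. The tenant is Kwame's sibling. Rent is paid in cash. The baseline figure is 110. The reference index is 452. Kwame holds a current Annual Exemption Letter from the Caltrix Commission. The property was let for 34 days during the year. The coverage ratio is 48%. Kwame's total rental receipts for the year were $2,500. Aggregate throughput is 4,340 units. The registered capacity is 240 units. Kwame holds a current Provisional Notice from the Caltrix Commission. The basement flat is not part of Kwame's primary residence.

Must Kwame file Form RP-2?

No — exception (a) applies; Kwame is not required to file Form RP-2.

Exception (a) is satisfied on its face — the tenant is an immediate family member; the baseline figure is 110, below the 136 limit. As to paragraphs (f)–(m): (f) would limit (a) — the space is let for business use — but (g) sets (f) aside: (g) is triggered — a current Class F Notice is held. (h) would limit (g) — a current Category B Declaration is held — but (i) sets (h) aside: (i) operates against (h): aggregate throughput is 4,340 units, below the 4,670 units limit. (j) would limit (i) — a current Provisional Approval is held — but (k) sets (j) aside: (k) operates against (j): a current Annual Exemption Letter is held. (l) is engaged (the qualifying period is 150 days, below the 175 days limit), but yields to (m): (m) operates — the reference index is 452, below the 454 limit. (a) remains available.
Exception (b) requires that total rental receipts for the year are under $2,460; but total rental receipts for the year are $2,500, not under $2,460, so (b) is unavailable.
Exception (c): the compliance score is 17 points, under the 18 points limit; the number of days the property was let is 34 days, under the 40 days limit; a current Provisional Notice is held — every condition holds. Turning to paragraph (o): (o) operates against (c): the property is publicly advertised. So (c) is unavailable.
Exception (d) requires that the property is part of the owner's primary residence; but the basement flat is not part of the primary residence, so (d) is unavailable.
Exception (e) requires that rent is paid in kind rather than in cash; but rent is paid in cash, so (e) is unavailable.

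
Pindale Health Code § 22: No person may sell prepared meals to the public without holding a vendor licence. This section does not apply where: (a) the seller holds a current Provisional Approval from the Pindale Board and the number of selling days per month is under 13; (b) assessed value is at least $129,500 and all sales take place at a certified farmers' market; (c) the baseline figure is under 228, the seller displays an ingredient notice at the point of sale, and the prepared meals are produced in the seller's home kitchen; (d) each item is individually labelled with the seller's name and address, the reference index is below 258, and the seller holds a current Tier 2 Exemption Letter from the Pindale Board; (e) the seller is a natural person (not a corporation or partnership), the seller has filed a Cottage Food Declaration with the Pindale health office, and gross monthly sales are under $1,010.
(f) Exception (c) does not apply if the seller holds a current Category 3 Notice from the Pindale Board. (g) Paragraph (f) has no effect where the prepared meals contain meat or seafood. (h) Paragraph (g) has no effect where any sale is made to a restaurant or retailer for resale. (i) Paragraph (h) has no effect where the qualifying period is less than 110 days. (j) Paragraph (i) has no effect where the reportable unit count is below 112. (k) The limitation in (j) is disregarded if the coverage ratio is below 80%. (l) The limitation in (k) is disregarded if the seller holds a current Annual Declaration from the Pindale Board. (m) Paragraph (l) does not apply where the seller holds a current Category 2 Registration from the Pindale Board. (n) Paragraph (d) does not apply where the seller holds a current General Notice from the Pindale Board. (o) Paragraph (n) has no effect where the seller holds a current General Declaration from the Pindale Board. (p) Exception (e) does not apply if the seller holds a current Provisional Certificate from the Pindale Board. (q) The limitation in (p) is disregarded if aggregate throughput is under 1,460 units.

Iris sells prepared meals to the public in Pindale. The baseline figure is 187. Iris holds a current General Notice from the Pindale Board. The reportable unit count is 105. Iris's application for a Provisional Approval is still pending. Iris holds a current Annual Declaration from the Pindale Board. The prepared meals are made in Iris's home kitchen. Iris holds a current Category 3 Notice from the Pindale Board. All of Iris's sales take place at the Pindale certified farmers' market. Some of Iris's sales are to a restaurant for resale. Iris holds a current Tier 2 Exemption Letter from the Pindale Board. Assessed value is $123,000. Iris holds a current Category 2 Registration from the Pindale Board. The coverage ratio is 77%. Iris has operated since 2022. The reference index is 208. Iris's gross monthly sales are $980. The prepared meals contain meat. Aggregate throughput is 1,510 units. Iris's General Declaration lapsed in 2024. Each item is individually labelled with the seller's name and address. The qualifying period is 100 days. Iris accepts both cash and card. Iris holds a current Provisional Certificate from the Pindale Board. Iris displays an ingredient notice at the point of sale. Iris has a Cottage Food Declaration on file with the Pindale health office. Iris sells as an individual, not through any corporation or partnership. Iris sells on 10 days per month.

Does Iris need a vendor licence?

No — exception (c) applies; Iris is not required to hold a vendor licence.

Exception (a) does not apply: there is no Provisional Approval in force.
Exception (b) does not apply: assessed value is $123,000, short of $129,500.
Exception (c): the baseline figure is 187, under the 228 limit; an ingredient notice is displayed; the prepared meals are home-kitchen produced — every condition holds. Under paragraphs (f)–(m): (f) is triggered (a current Category 3 Notice is held), but is set aside by (g): (g) is engaged — the prepared meals contain meat. (h) would limit (g) — some sales are to a restaurant for resale — but (i) sets (h) aside: (i) operates — the qualifying period is 100 days, less than the 110 days limit. (j) would limit (i) — the reportable unit count is 105, below the 112 limit — but (k) sets (j) aside: (k) operates against (j): the coverage ratio is 77%, below the 80% limit. (l) is engaged (a current Annual Declaration is held), but yields to (m): (m) applies — a current Category 2 Registration is held. Exception (c) stands.
Exception (d): items are individually labelled; the reference index is 208, below the 258 limit; a current Tier 2 Exemption Letter is held — every condition holds. However, paragraphs (n)–(o) must be considered: (n) applies — a current General Notice is held. (o) is not triggered (no current General Declaration is held), so (n) stands. Exception (d) does not apply.
Exception (e): the seller is a natural person; a Cottage Food Declaration is on file; gross monthly sales are $980, under the $1,010 limit — every condition holds. However, paragraphs (p)–(q) must be considered: (p) operates against (e): a current Provisional Certificate is held. (q), which would lift (p), is not engaged — aggregate throughput is 1,510 units, not under 1,460 units. (e) is therefore removed.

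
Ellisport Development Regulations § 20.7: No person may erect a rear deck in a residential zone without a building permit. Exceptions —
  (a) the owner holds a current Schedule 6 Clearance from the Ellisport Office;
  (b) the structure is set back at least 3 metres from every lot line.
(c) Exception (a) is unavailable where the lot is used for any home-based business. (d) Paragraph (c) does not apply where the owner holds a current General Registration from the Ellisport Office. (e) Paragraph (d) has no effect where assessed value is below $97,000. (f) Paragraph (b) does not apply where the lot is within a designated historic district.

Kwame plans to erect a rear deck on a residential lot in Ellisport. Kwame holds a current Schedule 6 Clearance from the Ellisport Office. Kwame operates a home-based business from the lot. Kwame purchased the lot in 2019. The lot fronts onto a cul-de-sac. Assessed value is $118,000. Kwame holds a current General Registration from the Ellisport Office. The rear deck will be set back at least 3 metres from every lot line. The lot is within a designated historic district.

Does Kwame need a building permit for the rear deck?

Exception (a): a current Schedule 6 Clearance is held — every condition holds. Applying paragraphs (c)–(e): (c) is engaged (a home-based business operates on the lot), but is overridden by (d): (d) operates against (c): a current General Registration is held. (e) is inapplicable (assessed value is $118,000, not below $97,000), so (d) stands. (a) remains available.
Exception (b): the setback is at least 3 m on every side — every condition holds. Turning to paragraph (f): (f) operates against (b): the lot is in a historic district. Exception (b) does not apply.

No — exception (a) applies; Kwame does not need a building permit.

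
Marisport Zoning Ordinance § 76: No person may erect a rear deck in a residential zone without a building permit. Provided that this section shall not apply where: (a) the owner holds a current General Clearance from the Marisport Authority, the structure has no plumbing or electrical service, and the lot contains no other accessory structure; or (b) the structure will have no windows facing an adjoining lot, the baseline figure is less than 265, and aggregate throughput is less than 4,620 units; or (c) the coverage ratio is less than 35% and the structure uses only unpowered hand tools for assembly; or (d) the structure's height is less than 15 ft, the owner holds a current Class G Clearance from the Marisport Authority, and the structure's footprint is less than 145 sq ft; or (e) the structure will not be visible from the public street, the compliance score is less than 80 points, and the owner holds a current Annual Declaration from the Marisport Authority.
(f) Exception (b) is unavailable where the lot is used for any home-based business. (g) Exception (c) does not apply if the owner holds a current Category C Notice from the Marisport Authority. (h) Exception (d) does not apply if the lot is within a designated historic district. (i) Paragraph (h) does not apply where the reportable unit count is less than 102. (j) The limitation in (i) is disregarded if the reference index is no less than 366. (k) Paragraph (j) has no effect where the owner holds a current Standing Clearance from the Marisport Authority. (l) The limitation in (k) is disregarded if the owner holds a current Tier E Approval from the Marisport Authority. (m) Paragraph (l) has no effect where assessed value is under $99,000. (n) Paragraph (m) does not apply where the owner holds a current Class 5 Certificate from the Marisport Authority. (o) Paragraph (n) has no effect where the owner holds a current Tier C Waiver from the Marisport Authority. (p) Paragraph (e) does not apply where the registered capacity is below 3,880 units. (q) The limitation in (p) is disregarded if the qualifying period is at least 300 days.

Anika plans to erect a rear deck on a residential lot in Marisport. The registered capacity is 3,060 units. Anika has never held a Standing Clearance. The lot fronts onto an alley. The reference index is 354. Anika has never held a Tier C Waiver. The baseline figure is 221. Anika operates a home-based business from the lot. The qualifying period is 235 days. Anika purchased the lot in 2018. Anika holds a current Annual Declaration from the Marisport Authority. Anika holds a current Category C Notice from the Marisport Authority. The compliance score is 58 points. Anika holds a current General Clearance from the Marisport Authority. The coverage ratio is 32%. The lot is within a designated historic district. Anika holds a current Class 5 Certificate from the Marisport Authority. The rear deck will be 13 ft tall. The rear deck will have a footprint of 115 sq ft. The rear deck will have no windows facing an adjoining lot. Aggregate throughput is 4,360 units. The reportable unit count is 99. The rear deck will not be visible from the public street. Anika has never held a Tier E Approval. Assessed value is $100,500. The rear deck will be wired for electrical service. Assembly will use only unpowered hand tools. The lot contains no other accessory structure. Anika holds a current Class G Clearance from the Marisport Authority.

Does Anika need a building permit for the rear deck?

Exception (a) requires that the structure has no plumbing or electrical service; but electrical service is planned, so (a) is unavailable.
Exception (b)'s conditions are all satisfied: no windows face an adjoining lot; the baseline figure is 221, less than the 265 limit; aggregate throughput is 4,360 units, less than the 4,620 units limit. But applying paragraph (f): (f) operates against (b): a home-based business operates on the lot. So (b) is unavailable.
Exception (c)'s conditions are all satisfied: the coverage ratio is 32%, less than the 35% limit; assembly uses only hand tools. But applying paragraph (g): (g) is engaged — a current Category C Notice is held. (c) is therefore removed.
Exception (d)'s conditions are all satisfied: the structure's height is 13 ft, less than the 15 ft limit; a current Class G Clearance is held; the structure's footprint is 115 sq ft, less than the 145 sq ft limit. Under paragraphs (h)–(o): (h) applies (the lot is in a historic district), but is itself disapplied by (i): (i) operates against (h): the reportable unit count is 99, less than the 102 limit. (j), which would lift (i), does not operate here — the reference index is 354, short of 366. (d) remains available.
Exception (e)'s conditions are all satisfied: the structure will not be visible from the street; the compliance score is 58 points, less than the 80 points limit; a current Annual Declaration is held. Turning to paragraphs (p)–(q): (p) applies — the registered capacity is 3,060 units, below the 3,880 units limit. (q), which would lift (p), does not operate here — the qualifying period is 235 days, short of 300 days. Exception (e) does not apply.

No — exception (d) applies; Anika does not need a building permit.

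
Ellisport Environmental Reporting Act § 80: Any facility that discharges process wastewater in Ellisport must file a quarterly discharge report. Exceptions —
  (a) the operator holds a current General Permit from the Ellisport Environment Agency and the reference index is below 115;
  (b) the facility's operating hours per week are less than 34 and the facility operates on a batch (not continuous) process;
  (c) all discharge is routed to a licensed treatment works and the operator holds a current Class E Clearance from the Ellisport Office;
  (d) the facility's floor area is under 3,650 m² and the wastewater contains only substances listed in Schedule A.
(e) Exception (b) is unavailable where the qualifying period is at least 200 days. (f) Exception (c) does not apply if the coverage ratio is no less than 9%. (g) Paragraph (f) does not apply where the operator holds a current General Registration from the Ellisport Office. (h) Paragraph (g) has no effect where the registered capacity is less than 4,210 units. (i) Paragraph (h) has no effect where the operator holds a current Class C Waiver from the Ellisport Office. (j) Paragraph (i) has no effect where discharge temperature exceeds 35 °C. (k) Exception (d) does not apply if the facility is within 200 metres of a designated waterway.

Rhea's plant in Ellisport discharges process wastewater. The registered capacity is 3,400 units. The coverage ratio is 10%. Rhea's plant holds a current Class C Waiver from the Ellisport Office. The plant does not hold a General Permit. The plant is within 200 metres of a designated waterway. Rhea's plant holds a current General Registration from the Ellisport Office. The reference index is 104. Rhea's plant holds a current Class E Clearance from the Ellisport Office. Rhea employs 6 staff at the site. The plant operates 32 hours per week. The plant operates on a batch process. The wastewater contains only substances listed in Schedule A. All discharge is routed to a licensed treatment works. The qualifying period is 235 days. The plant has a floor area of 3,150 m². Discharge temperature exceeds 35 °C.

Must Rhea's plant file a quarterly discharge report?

Yes — Rhea's plant must file a quarterly discharge report.

Exception (a) requires that the operator holds a current General Permit from the Ellisport Environment Agency; but no General Permit is held, so (a) is unavailable.
Exception (b): the facility's operating hours per week are 32, less than the 34 limit; the facility operates on a batch process — every condition holds. But applying paragraph (e): (e) operates — the qualifying period is 235 days, meeting the 200 days threshold. So (b) is unavailable.
Exception (c) is satisfied on its face — discharge is routed to a licensed treatment works; a current Class E Clearance is held. But: (f) operates against (c): the coverage ratio is 10%, meeting the 9% threshold. (g) would limit (f) — a current General Registration is held — but (h) sets (g) aside: (h) operates against (g): the registered capacity is 3,400 units, less than the 4,210 units limit. (i) is engaged (a current Class C Waiver is held), but is set aside by (j): (j) is engaged — discharge temperature exceeds 35 °C. Exception (c) does not apply.
Exception (d): the facility's floor area is 3,150 m², under the 3,650 m² limit; the wastewater is Schedule-A-only — every condition holds. But applying paragraph (k): (k) is engaged — the plant is within 200 m of a designated waterway. Exception (d) does not apply.
No exception is made out. Rhea's plant falls within the general rule.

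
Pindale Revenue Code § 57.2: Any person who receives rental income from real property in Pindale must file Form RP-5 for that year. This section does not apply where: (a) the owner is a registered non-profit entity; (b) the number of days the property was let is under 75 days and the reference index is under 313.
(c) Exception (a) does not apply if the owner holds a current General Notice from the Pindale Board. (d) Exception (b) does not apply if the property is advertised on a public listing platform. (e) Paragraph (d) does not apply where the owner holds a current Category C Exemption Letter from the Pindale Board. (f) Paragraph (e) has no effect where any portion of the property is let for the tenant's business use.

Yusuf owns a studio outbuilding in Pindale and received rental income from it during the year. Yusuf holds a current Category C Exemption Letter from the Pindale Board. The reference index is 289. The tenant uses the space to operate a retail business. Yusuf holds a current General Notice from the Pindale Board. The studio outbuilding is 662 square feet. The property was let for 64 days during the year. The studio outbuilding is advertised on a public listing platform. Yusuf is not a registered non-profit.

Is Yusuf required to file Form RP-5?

Yes — Yusuf must file Form RP-5.

Exception (a) requires that the owner is a registered non-profit entity; but Yusuf is not a registered non-profit, so (a) is unavailable.
Exception (b) is satisfied on its face — the number of days the property was let is 64 days, under the 75 days limit; the reference index is 289, under the 313 limit. But: (d) operates — the property is publicly advertised. (e) is triggered (a current Category C Exemption Letter is held), but yields to (f): (f) operates — the space is let for business use. (b) is therefore removed.
No exception is made out. Yusuf falls within the general rule.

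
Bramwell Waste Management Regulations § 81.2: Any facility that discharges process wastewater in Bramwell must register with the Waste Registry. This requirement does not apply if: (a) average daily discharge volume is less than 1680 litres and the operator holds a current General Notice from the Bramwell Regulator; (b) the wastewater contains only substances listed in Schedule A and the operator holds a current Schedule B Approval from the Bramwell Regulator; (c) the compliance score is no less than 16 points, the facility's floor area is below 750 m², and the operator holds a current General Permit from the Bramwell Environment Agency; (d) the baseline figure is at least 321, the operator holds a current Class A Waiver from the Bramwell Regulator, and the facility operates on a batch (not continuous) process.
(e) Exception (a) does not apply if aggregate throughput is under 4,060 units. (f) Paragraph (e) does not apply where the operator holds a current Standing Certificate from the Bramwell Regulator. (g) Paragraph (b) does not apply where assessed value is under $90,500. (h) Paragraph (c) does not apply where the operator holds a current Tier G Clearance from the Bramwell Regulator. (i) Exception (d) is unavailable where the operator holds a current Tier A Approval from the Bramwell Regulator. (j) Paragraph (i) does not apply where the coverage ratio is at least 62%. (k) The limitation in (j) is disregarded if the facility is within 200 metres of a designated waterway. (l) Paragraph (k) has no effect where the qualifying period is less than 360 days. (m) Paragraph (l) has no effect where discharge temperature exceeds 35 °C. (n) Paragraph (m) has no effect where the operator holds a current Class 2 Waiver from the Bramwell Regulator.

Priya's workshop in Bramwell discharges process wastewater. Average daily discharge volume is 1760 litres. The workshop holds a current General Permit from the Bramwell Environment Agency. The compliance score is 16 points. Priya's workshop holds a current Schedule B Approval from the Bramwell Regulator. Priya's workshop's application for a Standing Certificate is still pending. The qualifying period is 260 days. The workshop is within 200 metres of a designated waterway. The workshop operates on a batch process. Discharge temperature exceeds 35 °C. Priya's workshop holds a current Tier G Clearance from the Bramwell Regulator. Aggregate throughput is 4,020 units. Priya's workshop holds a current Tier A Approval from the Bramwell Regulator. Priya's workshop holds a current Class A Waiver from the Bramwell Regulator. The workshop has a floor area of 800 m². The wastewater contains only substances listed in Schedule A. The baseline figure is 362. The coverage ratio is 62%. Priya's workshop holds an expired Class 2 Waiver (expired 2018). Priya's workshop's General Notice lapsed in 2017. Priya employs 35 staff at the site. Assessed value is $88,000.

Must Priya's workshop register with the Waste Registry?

Exception (a) does not apply: average daily discharge volume is 1760 litres, not less than 1680 litres.
All of (b)'s requirements are met (the wastewater is Schedule-A-only; a current Schedule B Approval is held). However, paragraph (g) must be considered: (g) is engaged — assessed value is $88,000, under the $90,500 limit. So (b) is unavailable.
Exception (c) fails — the facility's floor area is 800 m², not below 750 m².
Exception (d)'s conditions are all satisfied: the baseline figure is 362, meeting the 321 threshold; a current Class A Waiver is held; the facility operates on a batch process. But: (i) is engaged — a current Tier A Approval is held. (j) operates (the coverage ratio is 62%, meeting the 62% threshold), but is overridden by (k): (k) operates against (j): the workshop is within 200 m of a designated waterway. (l) operates (the qualifying period is 260 days, less than the 360 days limit), but is overridden by (m): (m) is engaged — discharge temperature exceeds 35 °C. (n), which would lift (m), is not triggered — the Class 2 Waiver is not current. (d) is therefore removed.
No exception displaces § 81.2.

Yes — Priya's workshop must register with the Waste Registry.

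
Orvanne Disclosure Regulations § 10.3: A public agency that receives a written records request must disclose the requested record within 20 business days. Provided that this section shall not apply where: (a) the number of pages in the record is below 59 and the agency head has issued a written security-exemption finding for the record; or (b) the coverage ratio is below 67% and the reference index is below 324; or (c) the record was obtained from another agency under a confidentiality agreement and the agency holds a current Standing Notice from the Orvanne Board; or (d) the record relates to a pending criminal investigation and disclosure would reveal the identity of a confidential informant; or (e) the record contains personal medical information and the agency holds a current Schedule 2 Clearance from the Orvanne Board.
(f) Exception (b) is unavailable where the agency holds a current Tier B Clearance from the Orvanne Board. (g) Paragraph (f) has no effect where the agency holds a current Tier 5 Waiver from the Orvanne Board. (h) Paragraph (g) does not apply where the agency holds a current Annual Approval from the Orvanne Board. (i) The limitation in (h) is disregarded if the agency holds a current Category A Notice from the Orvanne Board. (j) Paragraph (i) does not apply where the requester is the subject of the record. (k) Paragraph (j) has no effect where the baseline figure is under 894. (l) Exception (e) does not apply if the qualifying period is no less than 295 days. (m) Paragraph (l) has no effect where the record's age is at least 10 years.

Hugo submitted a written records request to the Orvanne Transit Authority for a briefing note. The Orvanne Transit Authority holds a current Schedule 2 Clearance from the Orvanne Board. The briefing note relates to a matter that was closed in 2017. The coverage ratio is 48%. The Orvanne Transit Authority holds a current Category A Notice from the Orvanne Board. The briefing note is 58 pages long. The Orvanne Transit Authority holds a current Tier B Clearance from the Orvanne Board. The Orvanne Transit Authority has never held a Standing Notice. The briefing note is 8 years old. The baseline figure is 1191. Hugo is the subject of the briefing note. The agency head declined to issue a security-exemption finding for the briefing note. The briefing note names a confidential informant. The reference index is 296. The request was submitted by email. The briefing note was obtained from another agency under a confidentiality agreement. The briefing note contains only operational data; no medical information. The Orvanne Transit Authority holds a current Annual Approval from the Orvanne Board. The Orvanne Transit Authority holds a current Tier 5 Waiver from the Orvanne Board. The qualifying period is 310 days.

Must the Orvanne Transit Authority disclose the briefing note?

Exception (a) fails — the agency head declined to issue a security-exemption finding.
All of (b)'s requirements are met (the coverage ratio is 48%, below the 67% limit; the reference index is 296, below the 324 limit). But applying paragraphs (f)–(k): (f) operates — a current Tier B Clearance is held. (g) operates (a current Tier 5 Waiver is held), but is displaced by (h): (h) operates against (g): a current Annual Approval is held. (i) would limit (h) — a current Category A Notice is held — but (j) sets (i) aside: (j) operates against (i): Hugo is the subject of the briefing note. (k) is inapplicable (the baseline figure is 1,191, not under 894), so (j) stands. Exception (b) does not apply.
Exception (c) does not apply: the Standing Notice is not current.
Exception (d) does not apply: the briefing note relates to a closed matter.
Exception (e) does not apply: the briefing note contains only operational data.
Every exception is unavailable, so the rule governs.

Yes — the Orvanne Transit Authority must disclose the briefing note.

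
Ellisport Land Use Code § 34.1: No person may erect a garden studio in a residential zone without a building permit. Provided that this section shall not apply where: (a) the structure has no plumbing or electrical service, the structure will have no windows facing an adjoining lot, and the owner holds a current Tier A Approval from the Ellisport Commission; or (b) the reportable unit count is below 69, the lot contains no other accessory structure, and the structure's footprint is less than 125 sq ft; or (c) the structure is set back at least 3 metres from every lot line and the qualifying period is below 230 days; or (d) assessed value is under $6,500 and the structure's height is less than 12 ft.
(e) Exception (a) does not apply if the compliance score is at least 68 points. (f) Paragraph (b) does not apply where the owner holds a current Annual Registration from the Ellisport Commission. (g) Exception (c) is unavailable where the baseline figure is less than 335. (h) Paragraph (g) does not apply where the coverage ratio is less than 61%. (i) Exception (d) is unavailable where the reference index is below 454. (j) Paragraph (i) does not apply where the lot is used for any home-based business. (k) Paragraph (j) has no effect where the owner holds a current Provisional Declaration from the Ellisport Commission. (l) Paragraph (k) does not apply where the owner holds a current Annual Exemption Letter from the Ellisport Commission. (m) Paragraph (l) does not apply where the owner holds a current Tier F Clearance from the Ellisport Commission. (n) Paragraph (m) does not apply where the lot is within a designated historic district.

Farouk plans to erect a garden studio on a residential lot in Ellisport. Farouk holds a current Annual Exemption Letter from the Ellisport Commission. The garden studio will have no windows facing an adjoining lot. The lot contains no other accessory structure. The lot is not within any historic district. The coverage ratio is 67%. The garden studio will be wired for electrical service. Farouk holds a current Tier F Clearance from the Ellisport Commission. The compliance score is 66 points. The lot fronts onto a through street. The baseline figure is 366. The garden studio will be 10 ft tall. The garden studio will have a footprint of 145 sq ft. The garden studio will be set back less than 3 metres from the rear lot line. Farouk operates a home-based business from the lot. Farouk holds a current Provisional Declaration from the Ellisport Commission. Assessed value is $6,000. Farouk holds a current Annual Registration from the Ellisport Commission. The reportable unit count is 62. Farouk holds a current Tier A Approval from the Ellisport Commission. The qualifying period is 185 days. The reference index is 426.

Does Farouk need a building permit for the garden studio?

Yes — Farouk must obtain a building permit.

Exception (a) does not apply: electrical service is planned.
Exception (b) does not apply: the structure's footprint is 145 sq ft, not less than 125 sq ft.
Exception (c) fails — the rear setback is under 3 m.
Exception (d): assessed value is $6,000, under the $6,500 limit; the structure's height is 10 ft, less than the 12 ft limit — every condition holds. But applying paragraphs (i)–(n): (i) operates against (d): the reference index is 426, below the 454 limit. (j) would limit (i) — a home-based business operates on the lot — but (k) sets (j) aside: (k) operates against (j): a current Provisional Declaration is held. (l) would limit (k) — a current Annual Exemption Letter is held — but (m) sets (l) aside: (m) operates against (l): a current Tier F Clearance is held. (n) does not operate here (the lot is not in a historic district), so (m) stands. (d) is therefore removed.
No exception is made out. Farouk falls within the general rule.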